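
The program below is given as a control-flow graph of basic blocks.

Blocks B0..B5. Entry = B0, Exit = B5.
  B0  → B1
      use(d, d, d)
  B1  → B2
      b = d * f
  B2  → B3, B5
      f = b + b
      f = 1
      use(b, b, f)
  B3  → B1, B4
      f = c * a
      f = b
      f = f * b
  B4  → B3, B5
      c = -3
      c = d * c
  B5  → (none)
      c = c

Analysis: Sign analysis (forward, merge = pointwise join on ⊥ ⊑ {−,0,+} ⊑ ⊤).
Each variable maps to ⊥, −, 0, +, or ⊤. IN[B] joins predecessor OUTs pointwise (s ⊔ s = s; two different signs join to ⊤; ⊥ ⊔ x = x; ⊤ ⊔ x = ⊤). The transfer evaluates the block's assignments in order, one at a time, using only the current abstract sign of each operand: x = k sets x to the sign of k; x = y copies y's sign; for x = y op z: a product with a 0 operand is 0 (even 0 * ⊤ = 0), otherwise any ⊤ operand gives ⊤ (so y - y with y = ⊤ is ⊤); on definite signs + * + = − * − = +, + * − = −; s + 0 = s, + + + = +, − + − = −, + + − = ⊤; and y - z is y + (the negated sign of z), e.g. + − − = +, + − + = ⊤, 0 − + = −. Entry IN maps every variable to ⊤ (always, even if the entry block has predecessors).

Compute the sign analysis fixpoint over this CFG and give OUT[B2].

Per-block solution:
  B0:  IN=(all ⊤)  OUT=(all ⊤)
  B1:  IN=(all ⊤)  OUT=(all ⊤)
  B2:  IN=(all ⊤)  OUT={f:+; rest ⊤}
  B3:  IN=(all ⊤)  OUT=(all ⊤)
  B4:  IN=(all ⊤)  OUT=(all ⊤)
  B5:  IN=(all ⊤)  OUT=(all ⊤)

Merge at B2: IN[B2] = OUT[B1] = {a: ⊤, b: ⊤, c: ⊤, d: ⊤, e: ⊤, f: ⊤}
Applying B2's transfer function to that IN value gives OUT[B2] (row B2 above).

Answer: {a: ⊤, b: ⊤, c: ⊤, d: ⊤, e: ⊤, f: +}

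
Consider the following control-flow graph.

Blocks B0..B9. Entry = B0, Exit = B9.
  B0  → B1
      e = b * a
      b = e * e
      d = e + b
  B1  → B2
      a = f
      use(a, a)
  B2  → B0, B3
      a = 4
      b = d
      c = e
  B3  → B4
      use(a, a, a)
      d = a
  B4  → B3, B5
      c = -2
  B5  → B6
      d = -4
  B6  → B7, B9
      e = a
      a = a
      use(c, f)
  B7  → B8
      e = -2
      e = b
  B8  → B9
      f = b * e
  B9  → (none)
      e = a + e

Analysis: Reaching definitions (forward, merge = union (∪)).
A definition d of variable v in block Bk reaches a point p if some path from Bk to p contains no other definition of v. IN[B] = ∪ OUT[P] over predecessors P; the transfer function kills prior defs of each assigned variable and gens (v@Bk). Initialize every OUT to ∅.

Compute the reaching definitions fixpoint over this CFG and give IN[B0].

Answer: {a@B2, b@B2, c@B2, d@B0, e@B0}

Derivation:
Fixpoint table:
  B0:   IN={a@B2, b@B2, c@B2, d@B0, e@B0}   OUT={a@B2, b@B0, c@B2, d@B0, e@B0}
  B1:   IN={a@B2, b@B0, c@B2, d@B0, e@B0}   OUT={a@B1, b@B0, c@B2, d@B0, e@B0}
  B2:   IN={a@B1, b@B0, c@B2, d@B0, e@B0}   OUT={a@B2, b@B2, c@B2, d@B0, e@B0}
  B3:   IN={a@B2, b@B2, c@B2, c@B4, d@B0, d@B3, e@B0}   OUT={a@B2, b@B2, c@B2, c@B4, d@B3, e@B0}
  B4:   IN={a@B2, b@B2, c@B2, c@B4, d@B3, e@B0}   OUT={a@B2, b@B2, c@B4, d@B3, e@B0}
  B5:   IN={a@B2, b@B2, c@B4, d@B3, e@B0}   OUT={a@B2, b@B2, c@B4, d@B5, e@B0}
  B6:   IN={a@B2, b@B2, c@B4, d@B5, e@B0}   OUT={a@B6, b@B2, c@B4, d@B5, e@B6}
  B7:   IN={a@B6, b@B2, c@B4, d@B5, e@B6}   OUT={a@B6, b@B2, c@B4, d@B5, e@B7}
  B8:   IN={a@B6, b@B2, c@B4, d@B5, e@B7}   OUT={a@B6, b@B2, c@B4, d@B5, e@B7, f@B8}
  B9:   IN={a@B6, b@B2, c@B4, d@B5, e@B6, e@B7, f@B8}   OUT={a@B6, b@B2, c@B4, d@B5, e@B9, f@B8}

Merge at B0 (entry node, so the boundary value {} is joined with the incoming edge(s)): IN[B0] = {} ⊔ OUT[B2] = {a@B2, b@B2, c@B2, d@B0, e@B0}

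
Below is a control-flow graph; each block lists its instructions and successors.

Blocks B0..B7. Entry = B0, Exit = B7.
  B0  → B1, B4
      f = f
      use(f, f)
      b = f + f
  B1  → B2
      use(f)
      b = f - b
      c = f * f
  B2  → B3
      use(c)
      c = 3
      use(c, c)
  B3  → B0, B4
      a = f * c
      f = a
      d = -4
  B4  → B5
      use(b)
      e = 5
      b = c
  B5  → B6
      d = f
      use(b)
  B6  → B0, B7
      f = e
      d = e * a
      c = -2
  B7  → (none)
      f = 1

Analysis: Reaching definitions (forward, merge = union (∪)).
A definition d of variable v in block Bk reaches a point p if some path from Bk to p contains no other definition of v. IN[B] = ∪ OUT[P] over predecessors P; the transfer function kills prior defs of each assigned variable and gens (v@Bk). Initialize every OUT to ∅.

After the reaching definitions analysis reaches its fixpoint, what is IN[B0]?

Answer: {a@B3, b@B1, b@B4, c@B2, c@B6, d@B3, d@B6, e@B4, f@B3, f@B6}

Working:
Fixpoint table:
  B0: | IN={a@B3, b@B1, b@B4, c@B2, c@B6, d@B3, d@B6, e@B4, f@B3, f@B6} | OUT={a@B3, b@B0, c@B2, c@B6, d@B3, d@B6, e@B4, f@B0}
  B1: | IN={a@B3, b@B0, c@B2, c@B6, d@B3, d@B6, e@B4, f@B0} | OUT={a@B3, b@B1, c@B1, d@B3, d@B6, e@B4, f@B0}
  B2: | IN={a@B3, b@B1, c@B1, d@B3, d@B6, e@B4, f@B0} | OUT={a@B3, b@B1, c@B2, d@B3, d@B6, e@B4, f@B0}
  B3: | IN={a@B3, b@B1, c@B2, d@B3, d@B6, e@B4, f@B0} | OUT={a@B3, b@B1, c@B2, d@B3, e@B4, f@B3}
  B4: | IN={a@B3, b@B0, b@B1, c@B2, c@B6, d@B3, d@B6, e@B4, f@B0, f@B3} | OUT={a@B3, b@B4, c@B2, c@B6, d@B3, d@B6, e@B4, f@B0, f@B3}
  B5: | IN={a@B3, b@B4, c@B2, c@B6, d@B3, d@B6, e@B4, f@B0, f@B3} | OUT={a@B3, b@B4, c@B2, c@B6, d@B5, e@B4, f@B0, f@B3}
  B6: | IN={a@B3, b@B4, c@B2, c@B6, d@B5, e@B4, f@B0, f@B3} | OUT={a@B3, b@B4, c@B6, d@B6, e@B4, f@B6}
  B7: | IN={a@B3, b@B4, c@B6, d@B6, e@B4, f@B6} | OUT={a@B3, b@B4, c@B6, d@B6, e@B4, f@B7}

Merge at B0 (entry node, so the boundary value {} is joined with the incoming edge(s)): IN[B0] = {} ⊔ OUT[B3] ⊔ OUT[B6] = {a@B3, b@B1, b@B4, c@B2, c@B6, d@B3, d@B6, e@B4, f@B3, f@B6}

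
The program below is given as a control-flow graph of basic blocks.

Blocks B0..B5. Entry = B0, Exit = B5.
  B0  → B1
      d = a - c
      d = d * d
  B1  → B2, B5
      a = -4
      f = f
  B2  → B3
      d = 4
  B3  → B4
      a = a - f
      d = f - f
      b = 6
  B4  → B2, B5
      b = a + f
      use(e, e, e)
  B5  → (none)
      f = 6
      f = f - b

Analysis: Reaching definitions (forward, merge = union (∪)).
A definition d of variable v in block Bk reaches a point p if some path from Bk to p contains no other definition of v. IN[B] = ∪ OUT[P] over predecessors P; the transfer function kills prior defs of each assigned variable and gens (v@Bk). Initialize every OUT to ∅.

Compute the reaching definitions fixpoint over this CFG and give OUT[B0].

Per-block solution:
  B0: | IN={} | OUT={d@B0}
  B1: | IN={d@B0} | OUT={a@B1, d@B0, f@B1}
  B2: | IN={a@B1, a@B3, b@B4, d@B0, d@B3, f@B1} | OUT={a@B1, a@B3, b@B4, d@B2, f@B1}
  B3: | IN={a@B1, a@B3, b@B4, d@B2, f@B1} | OUT={a@B3, b@B3, d@B3, f@B1}
  B4: | IN={a@B3, b@B3, d@B3, f@B1} | OUT={a@B3, b@B4, d@B3, f@B1}
  B5: | IN={a@B1, a@B3, b@B4, d@B0, d@B3, f@B1} | OUT={a@B1, a@B3, b@B4, d@B0, d@B3, f@B5}

B0 is the boundary node: IN[B0] = {}
Applying B0's transfer function to that IN value gives OUT[B0] (row B0 above).

Answer: {d@B0}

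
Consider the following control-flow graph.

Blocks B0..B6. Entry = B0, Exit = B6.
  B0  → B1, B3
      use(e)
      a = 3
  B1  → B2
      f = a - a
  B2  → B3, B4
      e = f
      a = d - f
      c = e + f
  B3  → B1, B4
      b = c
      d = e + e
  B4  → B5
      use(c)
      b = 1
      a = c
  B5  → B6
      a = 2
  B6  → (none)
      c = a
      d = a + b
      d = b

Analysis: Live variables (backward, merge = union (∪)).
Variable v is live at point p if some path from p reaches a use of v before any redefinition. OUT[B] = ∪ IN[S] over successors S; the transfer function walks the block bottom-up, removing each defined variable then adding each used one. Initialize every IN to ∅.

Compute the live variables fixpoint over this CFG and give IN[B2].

Per-block solution:
  B0:  IN={c, d, e}  OUT={a, c, d, e}
  B1:  IN={a, d}  OUT={d, f}
  B2:  IN={d, f}  OUT={a, c, e}
  B3:  IN={a, c, e}  OUT={a, c, d}
  B4:  IN={c}  OUT={b}
  B5:  IN={b}  OUT={a, b}
  B6:  IN={a, b}  OUT={}

Merge at B2: OUT[B2] = IN[B3] ⊔ IN[B4] = {a, c, e}
Applying B2's transfer function to that OUT value gives IN[B2] (row B2 above).

Answer: {d, f}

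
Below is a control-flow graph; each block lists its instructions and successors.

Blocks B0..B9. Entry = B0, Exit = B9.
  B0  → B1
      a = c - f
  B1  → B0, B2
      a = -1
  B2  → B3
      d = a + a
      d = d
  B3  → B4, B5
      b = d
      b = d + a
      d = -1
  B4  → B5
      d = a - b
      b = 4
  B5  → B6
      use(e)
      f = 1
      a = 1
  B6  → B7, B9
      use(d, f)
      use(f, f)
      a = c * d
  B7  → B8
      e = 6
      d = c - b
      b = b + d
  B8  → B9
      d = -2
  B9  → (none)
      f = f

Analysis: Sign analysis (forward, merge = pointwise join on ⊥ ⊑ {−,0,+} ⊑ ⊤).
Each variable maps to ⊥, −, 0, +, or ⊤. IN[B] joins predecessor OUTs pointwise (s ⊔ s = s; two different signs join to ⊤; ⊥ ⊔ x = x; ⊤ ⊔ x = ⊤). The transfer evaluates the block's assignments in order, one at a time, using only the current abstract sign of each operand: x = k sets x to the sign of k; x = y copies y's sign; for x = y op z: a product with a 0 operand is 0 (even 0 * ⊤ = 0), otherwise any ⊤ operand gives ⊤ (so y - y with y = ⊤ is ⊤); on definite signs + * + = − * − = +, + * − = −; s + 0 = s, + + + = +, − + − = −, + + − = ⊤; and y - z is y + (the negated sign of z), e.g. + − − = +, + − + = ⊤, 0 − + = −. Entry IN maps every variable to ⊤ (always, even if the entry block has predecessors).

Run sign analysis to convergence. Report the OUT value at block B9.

Converged values:
  B0:  IN=(all ⊤)  OUT=(all ⊤)
  B1:  IN=(all ⊤)  OUT={a:-; rest ⊤}
  B2:  IN={a:-; rest ⊤}  OUT={a:-, d:-; rest ⊤}
  B3:  IN={a:-, d:-; rest ⊤}  OUT={a:-, b:-, d:-; rest ⊤}
  B4:  IN={a:-, b:-, d:-; rest ⊤}  OUT={a:-, b:+; rest ⊤}
  B5:  IN={a:-; rest ⊤}  OUT={a:+, f:+; rest ⊤}
  B6:  IN={a:+, f:+; rest ⊤}  OUT={f:+; rest ⊤}
  B7:  IN={f:+; rest ⊤}  OUT={e:+, f:+; rest ⊤}
  B8:  IN={e:+, f:+; rest ⊤}  OUT={d:-, e:+, f:+; rest ⊤}
  B9:  IN={f:+; rest ⊤}  OUT={f:+; rest ⊤}

Merge at B9: IN[B9] = OUT[B6] ⊔ OUT[B8] = {a: ⊤, b: ⊤, c: ⊤, d: ⊤, e: ⊤, f: +}
Applying B9's transfer function to that IN value gives OUT[B9] (row B9 above).

Answer: {a: ⊤, b: ⊤, c: ⊤, d: ⊤, e: ⊤, f: +}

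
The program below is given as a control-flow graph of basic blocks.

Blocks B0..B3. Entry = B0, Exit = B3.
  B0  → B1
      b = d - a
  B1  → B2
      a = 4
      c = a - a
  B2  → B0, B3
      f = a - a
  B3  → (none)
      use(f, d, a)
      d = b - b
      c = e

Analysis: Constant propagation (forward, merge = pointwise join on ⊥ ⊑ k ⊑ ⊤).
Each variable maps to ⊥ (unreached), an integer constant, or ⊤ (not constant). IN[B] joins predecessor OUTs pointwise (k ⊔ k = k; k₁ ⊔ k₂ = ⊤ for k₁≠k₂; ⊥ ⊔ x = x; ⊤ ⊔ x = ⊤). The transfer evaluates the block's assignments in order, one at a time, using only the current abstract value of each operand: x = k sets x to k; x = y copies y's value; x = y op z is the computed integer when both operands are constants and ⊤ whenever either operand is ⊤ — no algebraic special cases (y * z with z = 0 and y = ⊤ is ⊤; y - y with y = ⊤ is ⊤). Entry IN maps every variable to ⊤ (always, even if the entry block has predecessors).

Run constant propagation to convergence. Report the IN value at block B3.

Per-block solution:
  B0:   IN=(all ⊤)   OUT=(all ⊤)
  B1:   IN=(all ⊤)   OUT={a:4, c:0; rest ⊤}
  B2:   IN={a:4, c:0; rest ⊤}   OUT={a:4, c:0, f:0; rest ⊤}
  B3:   IN={a:4, c:0, f:0; rest ⊤}   OUT={a:4, f:0; rest ⊤}

Merge at B3: IN[B3] = OUT[B2] = {a: 4, b: ⊤, c: 0, d: ⊤, e: ⊤, f: 0}

Answer: {a: 4, b: ⊤, c: 0, d: ⊤, e: ⊤, f: 0}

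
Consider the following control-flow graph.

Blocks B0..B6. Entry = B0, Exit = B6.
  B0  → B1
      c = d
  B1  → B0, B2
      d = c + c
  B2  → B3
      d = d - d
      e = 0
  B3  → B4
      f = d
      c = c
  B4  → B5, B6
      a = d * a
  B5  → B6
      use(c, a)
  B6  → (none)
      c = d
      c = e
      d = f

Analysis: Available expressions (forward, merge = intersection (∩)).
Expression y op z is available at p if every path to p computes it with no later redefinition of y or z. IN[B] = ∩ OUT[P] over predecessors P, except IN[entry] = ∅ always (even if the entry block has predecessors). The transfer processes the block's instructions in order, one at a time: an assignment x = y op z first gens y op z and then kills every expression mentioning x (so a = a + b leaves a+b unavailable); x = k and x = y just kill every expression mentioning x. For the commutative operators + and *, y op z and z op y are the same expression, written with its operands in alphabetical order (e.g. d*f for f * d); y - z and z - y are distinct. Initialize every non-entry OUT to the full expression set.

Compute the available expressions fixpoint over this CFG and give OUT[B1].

Answer: {c+c}

Trace:
Converged values:
  B0:  IN={}  OUT={}
  B1:  IN={}  OUT={c+c}
  B2:  IN={c+c}  OUT={c+c}
  B3:  IN={c+c}  OUT={}
  B4:  IN={}  OUT={}
  B5:  IN={}  OUT={}
  B6:  IN={}  OUT={}

Merge at B1: IN[B1] = OUT[B0] = {}
Applying B1's transfer function to that IN value gives OUT[B1] (row B1 above).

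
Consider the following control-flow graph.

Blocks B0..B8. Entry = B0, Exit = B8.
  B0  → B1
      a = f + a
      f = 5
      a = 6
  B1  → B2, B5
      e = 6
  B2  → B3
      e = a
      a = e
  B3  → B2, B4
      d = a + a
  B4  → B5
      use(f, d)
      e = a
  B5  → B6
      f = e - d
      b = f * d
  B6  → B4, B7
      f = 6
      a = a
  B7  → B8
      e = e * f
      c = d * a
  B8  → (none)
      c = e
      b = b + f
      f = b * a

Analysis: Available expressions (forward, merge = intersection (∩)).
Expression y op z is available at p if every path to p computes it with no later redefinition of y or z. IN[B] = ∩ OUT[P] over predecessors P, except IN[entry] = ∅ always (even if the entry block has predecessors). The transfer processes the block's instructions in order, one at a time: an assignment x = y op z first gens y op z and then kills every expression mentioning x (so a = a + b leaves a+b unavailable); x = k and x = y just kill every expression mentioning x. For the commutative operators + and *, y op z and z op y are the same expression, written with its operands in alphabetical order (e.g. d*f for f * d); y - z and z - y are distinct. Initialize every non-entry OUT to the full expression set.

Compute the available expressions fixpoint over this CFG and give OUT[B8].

Answer: {a*b, a*d}

Derivation:
Per-block solution:
  B0:  IN={}  OUT={}
  B1:  IN={}  OUT={}
  B2:  IN={}  OUT={}
  B3:  IN={}  OUT={a+a}
  B4:  IN={}  OUT={}
  B5:  IN={}  OUT={d*f, e-d}
  B6:  IN={d*f, e-d}  OUT={e-d}
  B7:  IN={e-d}  OUT={a*d}
  B8:  IN={a*d}  OUT={a*b, a*d}

Merge at B8: IN[B8] = OUT[B7] = {a*d}
Applying B8's transfer function to that IN value gives OUT[B8] (row B8 above).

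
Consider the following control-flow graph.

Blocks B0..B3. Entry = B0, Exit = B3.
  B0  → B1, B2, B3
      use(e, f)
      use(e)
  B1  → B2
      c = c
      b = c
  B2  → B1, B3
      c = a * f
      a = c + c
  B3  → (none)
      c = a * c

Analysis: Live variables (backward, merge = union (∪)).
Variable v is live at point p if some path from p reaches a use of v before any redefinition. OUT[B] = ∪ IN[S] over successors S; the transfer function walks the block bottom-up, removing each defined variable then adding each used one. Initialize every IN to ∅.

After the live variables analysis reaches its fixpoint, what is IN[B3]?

Answer: {a, c}

Working:
Fixpoint table:
  B0:  IN={a, c, e, f}  OUT={a, c, f}
  B1:  IN={a, c, f}  OUT={a, f}
  B2:  IN={a, f}  OUT={a, c, f}
  B3:  IN={a, c}  OUT={}

B3 is the boundary node: OUT[B3] = {}
Applying B3's transfer function to that OUT value gives IN[B3] (row B3 above).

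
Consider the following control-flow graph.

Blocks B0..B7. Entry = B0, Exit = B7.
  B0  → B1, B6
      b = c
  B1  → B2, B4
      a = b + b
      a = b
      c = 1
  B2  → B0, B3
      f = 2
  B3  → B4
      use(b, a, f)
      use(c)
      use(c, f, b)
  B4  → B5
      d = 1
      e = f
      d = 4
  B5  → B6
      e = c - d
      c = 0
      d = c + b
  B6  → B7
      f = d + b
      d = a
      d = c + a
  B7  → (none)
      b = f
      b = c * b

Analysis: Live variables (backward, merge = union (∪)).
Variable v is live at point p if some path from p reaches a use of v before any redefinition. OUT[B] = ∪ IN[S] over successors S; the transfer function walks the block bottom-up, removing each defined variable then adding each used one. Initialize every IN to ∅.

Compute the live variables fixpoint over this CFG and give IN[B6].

Answer: {a, b, c, d}

Derivation:
Fixpoint table:
  B0:  IN={a, c, d, f}  OUT={a, b, c, d, f}
  B1:  IN={b, d, f}  OUT={a, b, c, d, f}
  B2:  IN={a, b, c, d}  OUT={a, b, c, d, f}
  B3:  IN={a, b, c, f}  OUT={a, b, c, f}
  B4:  IN={a, b, c, f}  OUT={a, b, c, d}
  B5:  IN={a, b, c, d}  OUT={a, b, c, d}
  B6:  IN={a, b, c, d}  OUT={c, f}
  B7:  IN={c, f}  OUT={}

Merge at B6: OUT[B6] = IN[B7] = {c, f}
Applying B6's transfer function to that OUT value gives IN[B6] (row B6 above).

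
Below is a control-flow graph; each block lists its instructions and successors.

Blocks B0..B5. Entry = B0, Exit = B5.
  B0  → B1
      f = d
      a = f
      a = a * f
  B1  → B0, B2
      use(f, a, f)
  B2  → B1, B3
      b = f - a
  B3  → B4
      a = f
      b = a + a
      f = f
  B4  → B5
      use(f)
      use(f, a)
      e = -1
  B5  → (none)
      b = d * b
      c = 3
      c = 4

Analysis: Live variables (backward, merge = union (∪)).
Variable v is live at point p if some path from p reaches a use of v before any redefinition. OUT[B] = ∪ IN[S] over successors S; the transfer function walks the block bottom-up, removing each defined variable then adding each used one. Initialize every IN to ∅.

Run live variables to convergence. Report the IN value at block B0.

Fixpoint table:
  B0:   IN={d}   OUT={a, d, f}
  B1:   IN={a, d, f}   OUT={a, d, f}
  B2:   IN={a, d, f}   OUT={a, d, f}
  B3:   IN={d, f}   OUT={a, b, d, f}
  B4:   IN={a, b, d, f}   OUT={b, d}
  B5:   IN={b, d}   OUT={}

Merge at B0: OUT[B0] = IN[B1] = {a, d, f}
Applying B0's transfer function to that OUT value gives IN[B0] (row B0 above).

Answer: {d}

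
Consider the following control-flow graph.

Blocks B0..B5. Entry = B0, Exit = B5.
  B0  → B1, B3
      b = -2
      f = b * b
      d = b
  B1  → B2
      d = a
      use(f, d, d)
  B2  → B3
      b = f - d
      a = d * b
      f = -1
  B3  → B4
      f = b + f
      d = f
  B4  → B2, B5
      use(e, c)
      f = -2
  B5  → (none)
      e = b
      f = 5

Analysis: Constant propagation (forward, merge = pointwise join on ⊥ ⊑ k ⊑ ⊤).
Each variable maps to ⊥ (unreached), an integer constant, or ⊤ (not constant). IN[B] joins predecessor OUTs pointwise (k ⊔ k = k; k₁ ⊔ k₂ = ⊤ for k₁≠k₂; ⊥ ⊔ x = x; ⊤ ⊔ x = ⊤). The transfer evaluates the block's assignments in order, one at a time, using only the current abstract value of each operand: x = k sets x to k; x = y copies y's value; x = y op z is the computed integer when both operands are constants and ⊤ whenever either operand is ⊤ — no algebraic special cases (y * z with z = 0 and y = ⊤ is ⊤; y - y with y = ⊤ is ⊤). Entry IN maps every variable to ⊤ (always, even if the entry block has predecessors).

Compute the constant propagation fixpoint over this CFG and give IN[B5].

Per-block solution:
  B0:  IN=(all ⊤)  OUT={b:-2, d:-2, f:4; rest ⊤}
  B1:  IN={b:-2, d:-2, f:4; rest ⊤}  OUT={b:-2, f:4; rest ⊤}
  B2:  IN=(all ⊤)  OUT={f:-1; rest ⊤}
  B3:  IN=(all ⊤)  OUT=(all ⊤)
  B4:  IN=(all ⊤)  OUT={f:-2; rest ⊤}
  B5:  IN={f:-2; rest ⊤}  OUT={f:5; rest ⊤}

Merge at B5: IN[B5] = OUT[B4] = {a: ⊤, b: ⊤, c: ⊤, d: ⊤, e: ⊤, f: -2}

Answer: {a: ⊤, b: ⊤, c: ⊤, d: ⊤, e: ⊤, f: -2}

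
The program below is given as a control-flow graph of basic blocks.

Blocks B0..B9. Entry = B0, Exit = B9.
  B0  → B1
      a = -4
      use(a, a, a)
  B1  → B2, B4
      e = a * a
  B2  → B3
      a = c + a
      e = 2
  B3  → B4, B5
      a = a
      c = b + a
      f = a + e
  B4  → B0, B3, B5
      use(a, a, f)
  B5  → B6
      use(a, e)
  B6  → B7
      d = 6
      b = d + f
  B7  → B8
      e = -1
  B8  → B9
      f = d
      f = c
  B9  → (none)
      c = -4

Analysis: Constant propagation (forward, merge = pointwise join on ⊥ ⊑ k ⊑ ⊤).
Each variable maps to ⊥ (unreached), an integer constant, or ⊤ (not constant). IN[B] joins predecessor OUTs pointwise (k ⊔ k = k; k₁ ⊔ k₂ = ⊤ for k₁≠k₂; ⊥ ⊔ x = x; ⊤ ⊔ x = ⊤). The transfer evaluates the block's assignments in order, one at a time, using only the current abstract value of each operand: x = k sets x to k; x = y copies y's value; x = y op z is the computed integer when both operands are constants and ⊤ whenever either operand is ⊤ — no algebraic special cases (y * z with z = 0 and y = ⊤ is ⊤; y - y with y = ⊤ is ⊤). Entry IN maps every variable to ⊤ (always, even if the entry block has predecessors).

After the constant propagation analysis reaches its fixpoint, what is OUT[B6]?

Answer: {a: ⊤, b: ⊤, c: ⊤, d: 6, e: ⊤, f: ⊤}

Trace:
Per-block solution:
  B0:   IN=(all ⊤)   OUT={a:-4; rest ⊤}
  B1:   IN={a:-4; rest ⊤}   OUT={a:-4, e:16; rest ⊤}
  B2:   IN={a:-4, e:16; rest ⊤}   OUT={e:2; rest ⊤}
  B3:   IN=(all ⊤)   OUT=(all ⊤)
  B4:   IN=(all ⊤)   OUT=(all ⊤)
  B5:   IN=(all ⊤)   OUT=(all ⊤)
  B6:   IN=(all ⊤)   OUT={d:6; rest ⊤}
  B7:   IN={d:6; rest ⊤}   OUT={d:6, e:-1; rest ⊤}
  B8:   IN={d:6, e:-1; rest ⊤}   OUT={d:6, e:-1; rest ⊤}
  B9:   IN={d:6, e:-1; rest ⊤}   OUT={c:-4, d:6, e:-1; rest ⊤}

Merge at B6: IN[B6] = OUT[B5] = {a: ⊤, b: ⊤, c: ⊤, d: ⊤, e: ⊤, f: ⊤}
Applying B6's transfer function to that IN value gives OUT[B6] (row B6 above).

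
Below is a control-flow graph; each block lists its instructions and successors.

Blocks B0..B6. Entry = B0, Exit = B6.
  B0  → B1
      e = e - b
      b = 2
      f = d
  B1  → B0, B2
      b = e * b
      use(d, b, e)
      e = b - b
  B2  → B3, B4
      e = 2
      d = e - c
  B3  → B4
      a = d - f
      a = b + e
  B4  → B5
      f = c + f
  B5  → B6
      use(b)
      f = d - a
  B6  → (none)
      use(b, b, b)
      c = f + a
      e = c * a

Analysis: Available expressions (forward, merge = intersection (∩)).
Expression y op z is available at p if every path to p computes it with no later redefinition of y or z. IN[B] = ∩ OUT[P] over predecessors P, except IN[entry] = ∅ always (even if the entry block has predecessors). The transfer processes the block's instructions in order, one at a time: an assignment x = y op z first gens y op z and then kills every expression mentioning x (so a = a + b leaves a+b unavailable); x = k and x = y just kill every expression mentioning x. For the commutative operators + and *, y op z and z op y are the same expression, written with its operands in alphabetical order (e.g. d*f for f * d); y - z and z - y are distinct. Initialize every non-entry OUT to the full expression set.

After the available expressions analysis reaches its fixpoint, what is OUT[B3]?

Answer: {b+e, b-b, d-f, e-c}

Trace:
Per-block solution:
  B0:  IN={}  OUT={}
  B1:  IN={}  OUT={b-b}
  B2:  IN={b-b}  OUT={b-b, e-c}
  B3:  IN={b-b, e-c}  OUT={b+e, b-b, d-f, e-c}
  B4:  IN={b-b, e-c}  OUT={b-b, e-c}
  B5:  IN={b-b, e-c}  OUT={b-b, d-a, e-c}
  B6:  IN={b-b, d-a, e-c}  OUT={a*c, a+f, b-b, d-a}

Merge at B3: IN[B3] = OUT[B2] = {b-b, e-c}
Applying B3's transfer function to that IN value gives OUT[B3] (row B3 above).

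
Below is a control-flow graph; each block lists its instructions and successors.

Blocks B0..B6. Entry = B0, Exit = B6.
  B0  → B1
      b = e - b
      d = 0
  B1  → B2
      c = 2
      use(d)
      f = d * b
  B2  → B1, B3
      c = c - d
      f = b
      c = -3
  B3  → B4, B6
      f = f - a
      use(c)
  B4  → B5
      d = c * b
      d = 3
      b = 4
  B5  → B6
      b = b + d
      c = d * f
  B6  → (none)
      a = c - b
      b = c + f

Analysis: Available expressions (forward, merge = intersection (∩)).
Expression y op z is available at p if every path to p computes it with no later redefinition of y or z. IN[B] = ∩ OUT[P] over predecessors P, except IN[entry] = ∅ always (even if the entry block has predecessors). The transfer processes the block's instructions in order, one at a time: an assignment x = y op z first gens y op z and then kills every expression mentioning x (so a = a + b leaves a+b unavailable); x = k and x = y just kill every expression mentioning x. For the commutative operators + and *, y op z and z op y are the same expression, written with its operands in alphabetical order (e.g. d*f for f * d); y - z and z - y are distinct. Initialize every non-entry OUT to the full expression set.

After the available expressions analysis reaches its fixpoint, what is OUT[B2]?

Per-block solution:
  B0: | IN={} | OUT={}
  B1: | IN={} | OUT={b*d}
  B2: | IN={b*d} | OUT={b*d}
  B3: | IN={b*d} | OUT={b*d}
  B4: | IN={b*d} | OUT={}
  B5: | IN={} | OUT={d*f}
  B6: | IN={} | OUT={c+f}

Merge at B2: IN[B2] = OUT[B1] = {b*d}
Applying B2's transfer function to that IN value gives OUT[B2] (row B2 above).

Answer: {b*d}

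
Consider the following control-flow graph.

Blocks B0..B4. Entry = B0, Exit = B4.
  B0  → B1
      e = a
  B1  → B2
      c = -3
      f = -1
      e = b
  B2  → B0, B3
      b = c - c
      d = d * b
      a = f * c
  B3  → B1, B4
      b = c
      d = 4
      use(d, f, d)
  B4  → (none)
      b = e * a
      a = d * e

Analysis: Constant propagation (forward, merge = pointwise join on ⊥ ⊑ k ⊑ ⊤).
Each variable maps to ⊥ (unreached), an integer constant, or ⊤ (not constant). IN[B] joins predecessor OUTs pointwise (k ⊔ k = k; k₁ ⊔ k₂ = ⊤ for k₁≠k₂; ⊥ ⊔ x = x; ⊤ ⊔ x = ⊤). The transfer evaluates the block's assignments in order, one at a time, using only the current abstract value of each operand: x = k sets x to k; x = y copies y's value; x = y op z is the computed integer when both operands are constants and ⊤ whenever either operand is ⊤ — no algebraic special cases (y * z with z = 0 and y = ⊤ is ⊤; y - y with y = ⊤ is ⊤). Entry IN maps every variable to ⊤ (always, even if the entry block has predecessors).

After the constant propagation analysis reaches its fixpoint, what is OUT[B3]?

Answer: {a: 3, b: -3, c: -3, d: 4, e: ⊤, f: -1}

Working:
Fixpoint table:
  B0:   IN=(all ⊤)   OUT=(all ⊤)
  B1:   IN=(all ⊤)   OUT={c:-3, f:-1; rest ⊤}
  B2:   IN={c:-3, f:-1; rest ⊤}   OUT={a:3, b:0, c:-3, f:-1; rest ⊤}
  B3:   IN={a:3, b:0, c:-3, f:-1; rest ⊤}   OUT={a:3, b:-3, c:-3, d:4, f:-1; rest ⊤}
  B4:   IN={a:3, b:-3, c:-3, d:4, f:-1; rest ⊤}   OUT={c:-3, d:4, f:-1; rest ⊤}

Merge at B3: IN[B3] = OUT[B2] = {a: 3, b: 0, c: -3, d: ⊤, e: ⊤, f: -1}
Applying B3's transfer function to that IN value gives OUT[B3] (row B3 above).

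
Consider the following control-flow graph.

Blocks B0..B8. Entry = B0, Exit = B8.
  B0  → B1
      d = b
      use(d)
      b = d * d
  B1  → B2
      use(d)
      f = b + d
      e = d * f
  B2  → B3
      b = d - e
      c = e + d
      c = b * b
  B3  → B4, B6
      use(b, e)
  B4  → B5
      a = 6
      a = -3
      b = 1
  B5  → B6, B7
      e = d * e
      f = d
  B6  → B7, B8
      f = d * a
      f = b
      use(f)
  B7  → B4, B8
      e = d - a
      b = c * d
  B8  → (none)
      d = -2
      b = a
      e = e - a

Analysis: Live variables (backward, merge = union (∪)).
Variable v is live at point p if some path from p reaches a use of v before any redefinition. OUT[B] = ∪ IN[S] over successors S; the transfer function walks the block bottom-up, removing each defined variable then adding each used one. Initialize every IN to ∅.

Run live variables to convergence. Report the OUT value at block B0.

Converged values:
  B0:  IN={a, b}  OUT={a, b, d}
  B1:  IN={a, b, d}  OUT={a, d, e}
  B2:  IN={a, d, e}  OUT={a, b, c, d, e}
  B3:  IN={a, b, c, d, e}  OUT={a, b, c, d, e}
  B4:  IN={c, d, e}  OUT={a, b, c, d, e}
  B5:  IN={a, b, c, d, e}  OUT={a, b, c, d, e}
  B6:  IN={a, b, c, d, e}  OUT={a, c, d, e}
  B7:  IN={a, c, d}  OUT={a, c, d, e}
  B8:  IN={a, e}  OUT={}

Merge at B0: OUT[B0] = IN[B1] = {a, b, d}

Answer: {a, b, d}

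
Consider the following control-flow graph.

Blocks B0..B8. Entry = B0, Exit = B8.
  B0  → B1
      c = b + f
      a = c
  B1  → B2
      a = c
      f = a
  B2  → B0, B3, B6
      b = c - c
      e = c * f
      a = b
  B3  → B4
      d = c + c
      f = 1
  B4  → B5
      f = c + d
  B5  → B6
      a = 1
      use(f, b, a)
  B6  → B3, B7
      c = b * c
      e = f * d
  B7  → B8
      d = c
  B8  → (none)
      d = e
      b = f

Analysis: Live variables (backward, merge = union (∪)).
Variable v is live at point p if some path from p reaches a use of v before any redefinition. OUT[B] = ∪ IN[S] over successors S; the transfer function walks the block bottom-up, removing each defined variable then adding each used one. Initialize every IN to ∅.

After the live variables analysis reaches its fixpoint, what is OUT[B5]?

Answer: {b, c, d, f}

Working:
Converged values:
  B0:   IN={b, d, f}   OUT={c, d}
  B1:   IN={c, d}   OUT={c, d, f}
  B2:   IN={c, d, f}   OUT={b, c, d, f}
  B3:   IN={b, c}   OUT={b, c, d}
  B4:   IN={b, c, d}   OUT={b, c, d, f}
  B5:   IN={b, c, d, f}   OUT={b, c, d, f}
  B6:   IN={b, c, d, f}   OUT={b, c, e, f}
  B7:   IN={c, e, f}   OUT={e, f}
  B8:   IN={e, f}   OUT={}

Merge at B5: OUT[B5] = IN[B6] = {b, c, d, f}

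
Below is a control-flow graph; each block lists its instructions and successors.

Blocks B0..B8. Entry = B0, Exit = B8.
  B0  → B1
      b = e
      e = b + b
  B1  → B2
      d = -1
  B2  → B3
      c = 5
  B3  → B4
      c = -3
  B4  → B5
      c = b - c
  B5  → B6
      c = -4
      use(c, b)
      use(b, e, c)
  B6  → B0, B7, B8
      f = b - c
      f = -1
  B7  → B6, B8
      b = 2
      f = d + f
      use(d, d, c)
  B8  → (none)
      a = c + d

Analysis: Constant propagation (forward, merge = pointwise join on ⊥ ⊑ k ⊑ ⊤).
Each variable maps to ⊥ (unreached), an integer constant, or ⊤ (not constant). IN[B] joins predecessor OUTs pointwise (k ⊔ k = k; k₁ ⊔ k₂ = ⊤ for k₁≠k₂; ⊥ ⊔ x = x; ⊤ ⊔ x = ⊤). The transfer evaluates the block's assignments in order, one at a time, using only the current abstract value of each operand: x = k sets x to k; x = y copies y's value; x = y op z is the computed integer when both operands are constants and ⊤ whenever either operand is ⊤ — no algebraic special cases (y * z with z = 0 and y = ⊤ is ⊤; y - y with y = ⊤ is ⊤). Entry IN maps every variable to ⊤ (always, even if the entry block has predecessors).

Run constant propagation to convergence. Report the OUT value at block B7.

Converged values:
  B0:  IN=(all ⊤)  OUT=(all ⊤)
  B1:  IN=(all ⊤)  OUT={d:-1; rest ⊤}
  B2:  IN={d:-1; rest ⊤}  OUT={c:5, d:-1; rest ⊤}
  B3:  IN={c:5, d:-1; rest ⊤}  OUT={c:-3, d:-1; rest ⊤}
  B4:  IN={c:-3, d:-1; rest ⊤}  OUT={d:-1; rest ⊤}
  B5:  IN={d:-1; rest ⊤}  OUT={c:-4, d:-1; rest ⊤}
  B6:  IN={c:-4, d:-1; rest ⊤}  OUT={c:-4, d:-1, f:-1; rest ⊤}
  B7:  IN={c:-4, d:-1, f:-1; rest ⊤}  OUT={b:2, c:-4, d:-1, f:-2; rest ⊤}
  B8:  IN={c:-4, d:-1; rest ⊤}  OUT={a:-5, c:-4, d:-1; rest ⊤}

Merge at B7: IN[B7] = OUT[B6] = {a: ⊤, b: ⊤, c: -4, d: -1, e: ⊤, f: -1}
Applying B7's transfer function to that IN value gives OUT[B7] (row B7 above).

Answer: {a: ⊤, b: 2, c: -4, d: -1, e: ⊤, f: -2}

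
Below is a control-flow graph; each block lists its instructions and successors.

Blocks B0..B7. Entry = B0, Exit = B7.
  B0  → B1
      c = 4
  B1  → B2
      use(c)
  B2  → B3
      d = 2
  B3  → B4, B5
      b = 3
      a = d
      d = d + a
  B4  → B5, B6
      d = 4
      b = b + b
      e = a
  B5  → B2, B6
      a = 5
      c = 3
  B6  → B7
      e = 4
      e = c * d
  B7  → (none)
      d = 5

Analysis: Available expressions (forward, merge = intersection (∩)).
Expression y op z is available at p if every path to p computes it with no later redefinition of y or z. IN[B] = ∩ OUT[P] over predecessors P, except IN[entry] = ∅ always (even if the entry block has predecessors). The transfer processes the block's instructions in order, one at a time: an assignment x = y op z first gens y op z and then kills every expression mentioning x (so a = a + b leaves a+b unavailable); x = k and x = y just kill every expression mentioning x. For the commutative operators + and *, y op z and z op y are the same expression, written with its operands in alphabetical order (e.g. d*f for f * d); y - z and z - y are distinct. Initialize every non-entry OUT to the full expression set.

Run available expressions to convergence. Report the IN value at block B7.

Per-block solution:
  B0: | IN={} | OUT={}
  B1: | IN={} | OUT={}
  B2: | IN={} | OUT={}
  B3: | IN={} | OUT={}
  B4: | IN={} | OUT={}
  B5: | IN={} | OUT={}
  B6: | IN={} | OUT={c*d}
  B7: | IN={c*d} | OUT={}

Merge at B7: IN[B7] = OUT[B6] = {c*d}

Answer: {c*d}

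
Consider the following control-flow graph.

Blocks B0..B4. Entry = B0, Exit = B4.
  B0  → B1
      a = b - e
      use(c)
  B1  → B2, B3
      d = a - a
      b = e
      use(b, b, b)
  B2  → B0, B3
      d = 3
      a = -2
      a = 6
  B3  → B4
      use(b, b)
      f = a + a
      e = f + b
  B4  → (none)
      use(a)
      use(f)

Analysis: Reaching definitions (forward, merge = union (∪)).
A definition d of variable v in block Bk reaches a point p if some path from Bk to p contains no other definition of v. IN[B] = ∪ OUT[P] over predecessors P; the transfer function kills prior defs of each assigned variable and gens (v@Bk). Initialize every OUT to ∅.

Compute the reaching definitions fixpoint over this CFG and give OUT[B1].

Fixpoint table:
  B0:   IN={a@B2, b@B1, d@B2}   OUT={a@B0, b@B1, d@B2}
  B1:   IN={a@B0, b@B1, d@B2}   OUT={a@B0, b@B1, d@B1}
  B2:   IN={a@B0, b@B1, d@B1}   OUT={a@B2, b@B1, d@B2}
  B3:   IN={a@B0, a@B2, b@B1, d@B1, d@B2}   OUT={a@B0, a@B2, b@B1, d@B1, d@B2, e@B3, f@B3}
  B4:   IN={a@B0, a@B2, b@B1, d@B1, d@B2, e@B3, f@B3}   OUT={a@B0, a@B2, b@B1, d@B1, d@B2, e@B3, f@B3}

Merge at B1: IN[B1] = OUT[B0] = {a@B0, b@B1, d@B2}
Applying B1's transfer function to that IN value gives OUT[B1] (row B1 above).

Answer: {a@B0, b@B1, d@B1}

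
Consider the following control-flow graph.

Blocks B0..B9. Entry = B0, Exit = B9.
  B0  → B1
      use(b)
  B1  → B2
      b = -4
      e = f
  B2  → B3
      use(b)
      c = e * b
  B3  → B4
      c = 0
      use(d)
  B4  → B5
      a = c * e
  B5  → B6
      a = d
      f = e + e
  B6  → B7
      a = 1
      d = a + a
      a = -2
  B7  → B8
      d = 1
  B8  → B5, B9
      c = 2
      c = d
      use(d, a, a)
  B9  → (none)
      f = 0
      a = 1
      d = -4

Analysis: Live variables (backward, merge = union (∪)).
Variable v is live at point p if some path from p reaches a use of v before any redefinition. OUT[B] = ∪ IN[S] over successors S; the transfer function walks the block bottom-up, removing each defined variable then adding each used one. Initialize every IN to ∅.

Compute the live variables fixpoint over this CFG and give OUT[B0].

Per-block solution:
  B0:  IN={b, d, f}  OUT={d, f}
  B1:  IN={d, f}  OUT={b, d, e}
  B2:  IN={b, d, e}  OUT={d, e}
  B3:  IN={d, e}  OUT={c, d, e}
  B4:  IN={c, d, e}  OUT={d, e}
  B5:  IN={d, e}  OUT={e}
  B6:  IN={e}  OUT={a, e}
  B7:  IN={a, e}  OUT={a, d, e}
  B8:  IN={a, d, e}  OUT={d, e}
  B9:  IN={}  OUT={}

Merge at B0: OUT[B0] = IN[B1] = {d, f}

Answer: {d, f}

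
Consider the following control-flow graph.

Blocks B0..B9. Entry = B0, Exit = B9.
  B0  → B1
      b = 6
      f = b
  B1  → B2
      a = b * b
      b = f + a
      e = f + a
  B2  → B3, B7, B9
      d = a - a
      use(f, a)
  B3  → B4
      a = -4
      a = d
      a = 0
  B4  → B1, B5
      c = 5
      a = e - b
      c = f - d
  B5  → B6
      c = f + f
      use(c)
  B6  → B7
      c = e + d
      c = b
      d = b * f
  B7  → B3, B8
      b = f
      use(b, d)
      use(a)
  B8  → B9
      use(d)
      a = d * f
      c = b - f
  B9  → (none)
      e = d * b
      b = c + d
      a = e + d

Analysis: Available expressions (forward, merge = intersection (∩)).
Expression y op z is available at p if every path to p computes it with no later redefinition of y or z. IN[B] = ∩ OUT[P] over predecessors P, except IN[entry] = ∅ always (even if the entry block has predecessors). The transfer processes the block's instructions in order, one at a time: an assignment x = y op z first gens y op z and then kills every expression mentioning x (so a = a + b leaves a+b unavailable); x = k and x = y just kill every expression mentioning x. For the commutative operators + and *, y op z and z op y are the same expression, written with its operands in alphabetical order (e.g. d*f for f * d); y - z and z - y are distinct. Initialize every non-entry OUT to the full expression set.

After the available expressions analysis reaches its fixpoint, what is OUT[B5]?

Answer: {e-b, f+f, f-d}

Trace:
Converged values:
  B0:   IN={}   OUT={}
  B1:   IN={}   OUT={a+f}
  B2:   IN={a+f}   OUT={a+f, a-a}
  B3:   IN={}   OUT={}
  B4:   IN={}   OUT={e-b, f-d}
  B5:   IN={e-b, f-d}   OUT={e-b, f+f, f-d}
  B6:   IN={e-b, f+f, f-d}   OUT={b*f, e-b, f+f}
  B7:   IN={}   OUT={}
  B8:   IN={}   OUT={b-f, d*f}
  B9:   IN={}   OUT={c+d, d+e}

Merge at B5: IN[B5] = OUT[B4] = {e-b, f-d}
Applying B5's transfer function to that IN value gives OUT[B5] (row B5 above).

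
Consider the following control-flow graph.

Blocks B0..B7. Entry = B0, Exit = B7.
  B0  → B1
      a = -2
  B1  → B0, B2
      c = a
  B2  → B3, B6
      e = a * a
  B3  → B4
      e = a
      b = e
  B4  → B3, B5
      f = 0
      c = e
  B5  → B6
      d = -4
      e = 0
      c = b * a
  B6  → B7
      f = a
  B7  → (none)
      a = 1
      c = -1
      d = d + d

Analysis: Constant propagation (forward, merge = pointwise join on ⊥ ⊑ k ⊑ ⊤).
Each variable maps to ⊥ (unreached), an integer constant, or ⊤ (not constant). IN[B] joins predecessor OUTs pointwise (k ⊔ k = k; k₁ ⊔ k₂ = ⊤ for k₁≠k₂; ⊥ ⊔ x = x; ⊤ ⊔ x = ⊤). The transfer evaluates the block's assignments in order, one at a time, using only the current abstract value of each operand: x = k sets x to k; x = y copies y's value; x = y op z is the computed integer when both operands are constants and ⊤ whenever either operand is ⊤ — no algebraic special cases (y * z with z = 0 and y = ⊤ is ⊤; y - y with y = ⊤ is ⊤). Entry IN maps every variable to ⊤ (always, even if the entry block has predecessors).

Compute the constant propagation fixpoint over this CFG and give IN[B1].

Answer: {a: -2, b: ⊤, c: ⊤, d: ⊤, e: ⊤, f: ⊤}

Working:
Per-block solution:
  B0:   IN=(all ⊤)   OUT={a:-2; rest ⊤}
  B1:   IN={a:-2; rest ⊤}   OUT={a:-2, c:-2; rest ⊤}
  B2:   IN={a:-2, c:-2; rest ⊤}   OUT={a:-2, c:-2, e:4; rest ⊤}
  B3:   IN={a:-2, c:-2; rest ⊤}   OUT={a:-2, b:-2, c:-2, e:-2; rest ⊤}
  B4:   IN={a:-2, b:-2, c:-2, e:-2; rest ⊤}   OUT={a:-2, b:-2, c:-2, e:-2, f:0; rest ⊤}
  B5:   IN={a:-2, b:-2, c:-2, e:-2, f:0; rest ⊤}   OUT={a:-2, b:-2, c:4, d:-4, e:0, f:0; rest ⊤}
  B6:   IN={a:-2; rest ⊤}   OUT={a:-2, f:-2; rest ⊤}
  B7:   IN={a:-2, f:-2; rest ⊤}   OUT={a:1, c:-1, f:-2; rest ⊤}

Merge at B1: IN[B1] = OUT[B0] = {a: -2, b: ⊤, c: ⊤, d: ⊤, e: ⊤, f: ⊤}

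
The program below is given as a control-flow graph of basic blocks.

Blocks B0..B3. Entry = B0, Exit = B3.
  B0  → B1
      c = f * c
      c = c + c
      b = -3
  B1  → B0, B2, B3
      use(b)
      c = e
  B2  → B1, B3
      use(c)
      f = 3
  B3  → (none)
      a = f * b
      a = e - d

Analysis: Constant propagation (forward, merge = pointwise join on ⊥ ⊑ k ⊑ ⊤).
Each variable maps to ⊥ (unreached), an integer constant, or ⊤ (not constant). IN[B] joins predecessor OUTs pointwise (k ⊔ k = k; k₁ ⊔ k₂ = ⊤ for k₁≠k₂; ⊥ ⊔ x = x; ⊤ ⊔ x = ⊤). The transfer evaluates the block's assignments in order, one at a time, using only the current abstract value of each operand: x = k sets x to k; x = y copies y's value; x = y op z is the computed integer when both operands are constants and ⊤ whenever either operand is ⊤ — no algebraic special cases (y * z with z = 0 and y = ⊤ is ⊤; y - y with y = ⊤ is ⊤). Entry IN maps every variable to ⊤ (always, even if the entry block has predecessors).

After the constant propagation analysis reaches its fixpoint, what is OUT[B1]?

Answer: {a: ⊤, b: -3, c: ⊤, d: ⊤, e: ⊤, f: ⊤}

Derivation:
Converged values:
  B0:   IN=(all ⊤)   OUT={b:-3; rest ⊤}
  B1:   IN={b:-3; rest ⊤}   OUT={b:-3; rest ⊤}
  B2:   IN={b:-3; rest ⊤}   OUT={b:-3, f:3; rest ⊤}
  B3:   IN={b:-3; rest ⊤}   OUT={b:-3; rest ⊤}

Merge at B1: IN[B1] = OUT[B0] ⊔ OUT[B2] = {a: ⊤, b: -3, c: ⊤, d: ⊤, e: ⊤, f: ⊤}
Applying B1's transfer function to that IN value gives OUT[B1] (row B1 above).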